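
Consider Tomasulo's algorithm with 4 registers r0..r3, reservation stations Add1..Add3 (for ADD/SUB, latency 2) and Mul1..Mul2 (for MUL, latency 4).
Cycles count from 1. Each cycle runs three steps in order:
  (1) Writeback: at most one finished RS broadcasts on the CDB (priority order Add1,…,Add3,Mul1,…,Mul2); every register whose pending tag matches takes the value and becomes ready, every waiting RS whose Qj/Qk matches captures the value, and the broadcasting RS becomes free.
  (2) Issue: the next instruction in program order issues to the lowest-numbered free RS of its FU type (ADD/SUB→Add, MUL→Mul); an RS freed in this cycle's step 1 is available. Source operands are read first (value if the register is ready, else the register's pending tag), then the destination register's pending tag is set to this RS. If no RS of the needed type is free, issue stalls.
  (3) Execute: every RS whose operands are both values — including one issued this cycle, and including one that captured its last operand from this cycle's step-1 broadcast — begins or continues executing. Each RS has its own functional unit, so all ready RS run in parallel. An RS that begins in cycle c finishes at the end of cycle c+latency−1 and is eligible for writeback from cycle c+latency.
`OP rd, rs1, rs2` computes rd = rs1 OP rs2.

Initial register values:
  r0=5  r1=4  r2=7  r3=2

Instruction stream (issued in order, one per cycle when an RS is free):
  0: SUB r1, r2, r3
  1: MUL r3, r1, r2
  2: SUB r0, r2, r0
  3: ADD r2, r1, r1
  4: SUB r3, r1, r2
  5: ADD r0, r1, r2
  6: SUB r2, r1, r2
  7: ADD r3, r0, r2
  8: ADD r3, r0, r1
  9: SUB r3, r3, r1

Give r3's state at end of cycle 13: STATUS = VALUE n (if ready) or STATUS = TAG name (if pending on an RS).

STATUS = VALUE 15

  c1: issue SUB r1<-Add1  regs: r0:5,r1:Add1,r2:7,r3:2
  c2: issue MUL r3<-Mul1  regs: r0:5,r1:Add1,r2:7,r3:Mul1
  c3: CDB Add1=5; issue SUB r0<-Add1  regs: r0:Add1,r1:5,r2:7,r3:Mul1
  c4: issue ADD r2<-Add2  regs: r0:Add1,r1:5,r2:Add2,r3:Mul1
  c5: CDB Add1=2; issue SUB r3<-Add1  regs: r0:2,r1:5,r2:Add2,r3:Add1
  c6: CDB Add2=10; issue ADD r0<-Add2  regs: r0:Add2,r1:5,r2:10,r3:Add1
  c7: CDB Mul1=35; issue SUB r2<-Add3  regs: r0:Add2,r1:5,r2:Add3,r3:Add1
  c8: CDB Add1=-5; issue ADD r3<-Add1  regs: r0:Add2,r1:5,r2:Add3,r3:Add1
  c9: CDB Add2=15; issue ADD r3<-Add2  regs: r0:15,r1:5,r2:Add3,r3:Add2
  c10: CDB Add3=-5; issue SUB r3<-Add3  regs: r0:15,r1:5,r2:-5,r3:Add3
  c11: CDB Add2=20  regs: r0:15,r1:5,r2:-5,r3:Add3
  c12: CDB Add1=10  regs: r0:15,r1:5,r2:-5,r3:Add3
  c13: CDB Add3=15  regs: r0:15,r1:5,r2:-5,r3:15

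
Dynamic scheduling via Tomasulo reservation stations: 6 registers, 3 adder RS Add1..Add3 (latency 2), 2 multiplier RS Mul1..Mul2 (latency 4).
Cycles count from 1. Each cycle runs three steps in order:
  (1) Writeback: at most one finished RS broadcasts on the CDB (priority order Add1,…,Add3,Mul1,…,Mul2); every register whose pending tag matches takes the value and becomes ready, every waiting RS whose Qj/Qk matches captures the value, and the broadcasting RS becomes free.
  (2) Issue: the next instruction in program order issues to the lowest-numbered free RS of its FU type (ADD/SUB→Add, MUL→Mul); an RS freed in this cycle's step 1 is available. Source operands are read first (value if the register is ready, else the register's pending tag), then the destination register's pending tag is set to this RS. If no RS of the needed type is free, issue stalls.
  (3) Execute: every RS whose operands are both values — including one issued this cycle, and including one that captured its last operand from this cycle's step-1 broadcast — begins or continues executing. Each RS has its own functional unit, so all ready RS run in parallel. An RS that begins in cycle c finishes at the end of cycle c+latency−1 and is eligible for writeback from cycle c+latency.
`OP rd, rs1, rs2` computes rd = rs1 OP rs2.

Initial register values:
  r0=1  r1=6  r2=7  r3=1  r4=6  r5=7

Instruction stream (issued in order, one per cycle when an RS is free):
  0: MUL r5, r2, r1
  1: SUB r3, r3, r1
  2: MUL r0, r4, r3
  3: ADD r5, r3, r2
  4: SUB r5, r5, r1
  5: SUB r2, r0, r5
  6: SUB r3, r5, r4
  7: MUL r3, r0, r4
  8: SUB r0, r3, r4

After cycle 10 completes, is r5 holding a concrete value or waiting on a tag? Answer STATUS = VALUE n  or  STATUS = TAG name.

  c1: issue MUL r5<-Mul1  regs: r0:1,r1:6,r2:7,r3:1,r4:6,r5:Mul1
  c2: issue SUB r3<-Add1  regs: r0:1,r1:6,r2:7,r3:Add1,r4:6,r5:Mul1
  c3: issue MUL r0<-Mul2  regs: r0:Mul2,r1:6,r2:7,r3:Add1,r4:6,r5:Mul1
  c4: CDB Add1=-5; issue ADD r5<-Add1  regs: r0:Mul2,r1:6,r2:7,r3:-5,r4:6,r5:Add1
  c5: CDB Mul1=42; issue SUB r5<-Add2  regs: r0:Mul2,r1:6,r2:7,r3:-5,r4:6,r5:Add2
  c6: CDB Add1=2; issue SUB r2<-Add1  regs: r0:Mul2,r1:6,r2:Add1,r3:-5,r4:6,r5:Add2
  c7: issue SUB r3<-Add3  regs: r0:Mul2,r1:6,r2:Add1,r3:Add3,r4:6,r5:Add2
  c8: CDB Add2=-4; issue MUL r3<-Mul1  regs: r0:Mul2,r1:6,r2:Add1,r3:Mul1,r4:6,r5:-4
  c9: CDB Mul2=-30; issue SUB r0<-Add2  regs: r0:Add2,r1:6,r2:Add1,r3:Mul1,r4:6,r5:-4
  c10: CDB Add3=-10  regs: r0:Add2,r1:6,r2:Add1,r3:Mul1,r4:6,r5:-4

STATUS = VALUE -4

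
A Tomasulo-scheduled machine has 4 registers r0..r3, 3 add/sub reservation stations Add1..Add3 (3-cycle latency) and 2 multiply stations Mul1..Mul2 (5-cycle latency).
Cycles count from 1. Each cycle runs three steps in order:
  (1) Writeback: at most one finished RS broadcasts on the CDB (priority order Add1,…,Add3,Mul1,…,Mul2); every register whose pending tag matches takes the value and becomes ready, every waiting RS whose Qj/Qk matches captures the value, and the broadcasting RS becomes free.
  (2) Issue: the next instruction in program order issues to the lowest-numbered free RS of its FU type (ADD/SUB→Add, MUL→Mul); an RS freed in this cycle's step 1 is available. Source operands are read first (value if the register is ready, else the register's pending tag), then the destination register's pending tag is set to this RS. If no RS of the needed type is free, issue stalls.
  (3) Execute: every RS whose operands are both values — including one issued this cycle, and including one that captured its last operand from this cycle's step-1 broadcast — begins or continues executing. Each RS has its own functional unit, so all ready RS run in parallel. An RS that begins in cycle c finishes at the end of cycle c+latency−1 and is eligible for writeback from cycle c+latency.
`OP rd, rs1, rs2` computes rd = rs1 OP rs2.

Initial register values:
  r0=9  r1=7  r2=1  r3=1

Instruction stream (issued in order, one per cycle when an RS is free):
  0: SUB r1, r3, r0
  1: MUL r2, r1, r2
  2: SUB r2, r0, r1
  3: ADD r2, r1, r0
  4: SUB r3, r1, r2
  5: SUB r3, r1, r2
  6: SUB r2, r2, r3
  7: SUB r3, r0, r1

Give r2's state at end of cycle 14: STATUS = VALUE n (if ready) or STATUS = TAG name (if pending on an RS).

STATUS = VALUE 10

c1: issue SUB r1<-Add1 | r0:9,r1:Add1,r2:1,r3:1
c2: issue MUL r2<-Mul1 | r0:9,r1:Add1,r2:Mul1,r3:1
c3: issue SUB r2<-Add2 | r0:9,r1:Add1,r2:Add2,r3:1
c4: CDB Add1=-8; issue ADD r2<-Add1 | r0:9,r1:-8,r2:Add1,r3:1
c5: issue SUB r3<-Add3 | r0:9,r1:-8,r2:Add1,r3:Add3
c6: stall | r0:9,r1:-8,r2:Add1,r3:Add3
c7: CDB Add1=1; issue SUB r3<-Add1 | r0:9,r1:-8,r2:1,r3:Add1
c8: CDB Add2=17; issue SUB r2<-Add2 | r0:9,r1:-8,r2:Add2,r3:Add1
c9: CDB Mul1=-8; stall | r0:9,r1:-8,r2:Add2,r3:Add1
c10: CDB Add1=-9; issue SUB r3<-Add1 | r0:9,r1:-8,r2:Add2,r3:Add1
c11: CDB Add3=-9 | r0:9,r1:-8,r2:Add2,r3:Add1
c12: - | r0:9,r1:-8,r2:Add2,r3:Add1
c13: CDB Add1=17 | r0:9,r1:-8,r2:Add2,r3:17
c14: CDB Add2=10 | r0:9,r1:-8,r2:10,r3:17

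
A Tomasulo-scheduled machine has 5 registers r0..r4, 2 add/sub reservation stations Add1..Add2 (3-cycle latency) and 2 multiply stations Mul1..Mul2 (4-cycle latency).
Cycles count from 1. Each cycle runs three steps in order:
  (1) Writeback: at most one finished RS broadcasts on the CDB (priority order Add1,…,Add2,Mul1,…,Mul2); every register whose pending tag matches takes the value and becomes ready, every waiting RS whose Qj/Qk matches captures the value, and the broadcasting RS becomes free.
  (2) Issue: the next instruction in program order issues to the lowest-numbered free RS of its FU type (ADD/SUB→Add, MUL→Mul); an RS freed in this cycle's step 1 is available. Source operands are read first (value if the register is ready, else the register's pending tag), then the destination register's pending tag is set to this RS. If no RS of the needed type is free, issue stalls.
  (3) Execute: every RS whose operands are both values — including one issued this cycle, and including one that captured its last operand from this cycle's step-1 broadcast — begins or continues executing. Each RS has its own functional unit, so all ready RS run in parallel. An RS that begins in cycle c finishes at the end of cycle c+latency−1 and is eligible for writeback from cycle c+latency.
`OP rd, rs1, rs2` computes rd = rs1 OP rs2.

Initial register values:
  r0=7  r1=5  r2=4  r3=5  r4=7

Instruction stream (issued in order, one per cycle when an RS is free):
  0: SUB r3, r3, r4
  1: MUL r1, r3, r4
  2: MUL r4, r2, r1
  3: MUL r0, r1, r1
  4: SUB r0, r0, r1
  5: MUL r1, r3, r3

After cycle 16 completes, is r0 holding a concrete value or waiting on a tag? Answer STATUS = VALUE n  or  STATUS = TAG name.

  c1: issue SUB r3<-Add1  regs: r0:7,r1:5,r2:4,r3:Add1,r4:7
  c2: issue MUL r1<-Mul1  regs: r0:7,r1:Mul1,r2:4,r3:Add1,r4:7
  c3: issue MUL r4<-Mul2  regs: r0:7,r1:Mul1,r2:4,r3:Add1,r4:Mul2
  c4: CDB Add1=-2; stall  regs: r0:7,r1:Mul1,r2:4,r3:-2,r4:Mul2
  c5: stall  regs: r0:7,r1:Mul1,r2:4,r3:-2,r4:Mul2
  c6: stall  regs: r0:7,r1:Mul1,r2:4,r3:-2,r4:Mul2
  c7: stall  regs: r0:7,r1:Mul1,r2:4,r3:-2,r4:Mul2
  c8: CDB Mul1=-14; issue MUL r0<-Mul1  regs: r0:Mul1,r1:-14,r2:4,r3:-2,r4:Mul2
  c9: issue SUB r0<-Add1  regs: r0:Add1,r1:-14,r2:4,r3:-2,r4:Mul2
  c10: stall  regs: r0:Add1,r1:-14,r2:4,r3:-2,r4:Mul2
  c11: stall  regs: r0:Add1,r1:-14,r2:4,r3:-2,r4:Mul2
  c12: CDB Mul1=196; issue MUL r1<-Mul1  regs: r0:Add1,r1:Mul1,r2:4,r3:-2,r4:Mul2
  c13: CDB Mul2=-56  regs: r0:Add1,r1:Mul1,r2:4,r3:-2,r4:-56
  c14: -  regs: r0:Add1,r1:Mul1,r2:4,r3:-2,r4:-56
  c15: CDB Add1=210  regs: r0:210,r1:Mul1,r2:4,r3:-2,r4:-56
  c16: CDB Mul1=4  regs: r0:210,r1:4,r2:4,r3:-2,r4:-56

STATUS = VALUE 210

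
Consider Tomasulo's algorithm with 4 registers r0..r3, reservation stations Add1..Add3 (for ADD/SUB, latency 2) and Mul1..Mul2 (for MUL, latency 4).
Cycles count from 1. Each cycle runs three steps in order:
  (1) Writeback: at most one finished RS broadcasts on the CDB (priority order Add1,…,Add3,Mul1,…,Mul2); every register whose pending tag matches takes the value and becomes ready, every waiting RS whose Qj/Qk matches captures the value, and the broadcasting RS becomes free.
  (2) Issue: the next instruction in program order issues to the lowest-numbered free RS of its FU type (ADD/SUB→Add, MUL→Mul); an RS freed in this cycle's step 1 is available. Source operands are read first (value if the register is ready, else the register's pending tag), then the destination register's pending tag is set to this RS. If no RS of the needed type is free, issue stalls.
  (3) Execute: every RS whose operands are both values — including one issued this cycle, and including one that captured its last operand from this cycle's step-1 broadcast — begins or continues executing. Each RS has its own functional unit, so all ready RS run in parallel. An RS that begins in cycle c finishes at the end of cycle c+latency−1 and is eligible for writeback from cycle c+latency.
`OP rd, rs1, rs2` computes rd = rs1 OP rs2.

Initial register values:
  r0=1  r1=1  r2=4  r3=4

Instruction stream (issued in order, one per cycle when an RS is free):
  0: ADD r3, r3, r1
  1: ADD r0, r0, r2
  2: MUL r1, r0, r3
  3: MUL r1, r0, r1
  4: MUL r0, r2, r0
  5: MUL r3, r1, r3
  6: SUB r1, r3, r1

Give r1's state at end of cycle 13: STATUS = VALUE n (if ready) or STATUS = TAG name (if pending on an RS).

  c1: issue ADD r3<-Add1  regs: r0:1,r1:1,r2:4,r3:Add1
  c2: issue ADD r0<-Add2  regs: r0:Add2,r1:1,r2:4,r3:Add1
  c3: CDB Add1=5; issue MUL r1<-Mul1  regs: r0:Add2,r1:Mul1,r2:4,r3:5
  c4: CDB Add2=5; issue MUL r1<-Mul2  regs: r0:5,r1:Mul2,r2:4,r3:5
  c5: stall  regs: r0:5,r1:Mul2,r2:4,r3:5
  c6: stall  regs: r0:5,r1:Mul2,r2:4,r3:5
  c7: stall  regs: r0:5,r1:Mul2,r2:4,r3:5
  c8: CDB Mul1=25; issue MUL r0<-Mul1  regs: r0:Mul1,r1:Mul2,r2:4,r3:5
  c9: stall  regs: r0:Mul1,r1:Mul2,r2:4,r3:5
  c10: stall  regs: r0:Mul1,r1:Mul2,r2:4,r3:5
  c11: stall  regs: r0:Mul1,r1:Mul2,r2:4,r3:5
  c12: CDB Mul1=20; issue MUL r3<-Mul1  regs: r0:20,r1:Mul2,r2:4,r3:Mul1
  c13: CDB Mul2=125; issue SUB r1<-Add1  regs: r0:20,r1:Add1,r2:4,r3:Mul1

STATUS = TAG Add1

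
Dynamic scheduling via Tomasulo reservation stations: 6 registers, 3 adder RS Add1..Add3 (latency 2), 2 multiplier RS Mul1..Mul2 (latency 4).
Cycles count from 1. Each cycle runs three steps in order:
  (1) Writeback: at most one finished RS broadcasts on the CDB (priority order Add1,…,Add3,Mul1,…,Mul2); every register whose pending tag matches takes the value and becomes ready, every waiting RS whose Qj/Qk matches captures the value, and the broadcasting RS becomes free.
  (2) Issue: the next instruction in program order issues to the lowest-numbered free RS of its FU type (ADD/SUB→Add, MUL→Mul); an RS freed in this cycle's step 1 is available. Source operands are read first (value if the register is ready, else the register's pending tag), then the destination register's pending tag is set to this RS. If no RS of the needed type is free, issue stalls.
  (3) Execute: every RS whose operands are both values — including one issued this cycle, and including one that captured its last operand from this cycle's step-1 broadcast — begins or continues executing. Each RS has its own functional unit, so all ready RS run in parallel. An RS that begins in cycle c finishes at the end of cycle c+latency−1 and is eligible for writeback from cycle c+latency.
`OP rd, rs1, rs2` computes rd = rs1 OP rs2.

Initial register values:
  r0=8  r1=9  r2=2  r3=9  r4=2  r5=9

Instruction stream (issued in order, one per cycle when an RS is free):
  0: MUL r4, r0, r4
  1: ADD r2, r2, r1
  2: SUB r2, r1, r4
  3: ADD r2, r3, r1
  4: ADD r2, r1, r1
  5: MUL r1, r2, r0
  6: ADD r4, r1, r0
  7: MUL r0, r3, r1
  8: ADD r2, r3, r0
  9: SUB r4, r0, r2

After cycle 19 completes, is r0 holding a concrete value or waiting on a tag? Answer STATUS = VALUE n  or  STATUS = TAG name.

STATUS = VALUE 1296

cycle 1: issue MUL r4<-Mul1 // r0:8,r1:9,r2:2,r3:9,r4:Mul1,r5:9
cycle 2: issue ADD r2<-Add1 // r0:8,r1:9,r2:Add1,r3:9,r4:Mul1,r5:9
cycle 3: issue SUB r2<-Add2 // r0:8,r1:9,r2:Add2,r3:9,r4:Mul1,r5:9
cycle 4: CDB Add1=11; issue ADD r2<-Add1 // r0:8,r1:9,r2:Add1,r3:9,r4:Mul1,r5:9
cycle 5: CDB Mul1=16; issue ADD r2<-Add3 // r0:8,r1:9,r2:Add3,r3:9,r4:16,r5:9
cycle 6: CDB Add1=18; issue MUL r1<-Mul1 // r0:8,r1:Mul1,r2:Add3,r3:9,r4:16,r5:9
cycle 7: CDB Add2=-7; issue ADD r4<-Add1 // r0:8,r1:Mul1,r2:Add3,r3:9,r4:Add1,r5:9
cycle 8: CDB Add3=18; issue MUL r0<-Mul2 // r0:Mul2,r1:Mul1,r2:18,r3:9,r4:Add1,r5:9
cycle 9: issue ADD r2<-Add2 // r0:Mul2,r1:Mul1,r2:Add2,r3:9,r4:Add1,r5:9
cycle 10: issue SUB r4<-Add3 // r0:Mul2,r1:Mul1,r2:Add2,r3:9,r4:Add3,r5:9
cycle 11: - // r0:Mul2,r1:Mul1,r2:Add2,r3:9,r4:Add3,r5:9
cycle 12: CDB Mul1=144 // r0:Mul2,r1:144,r2:Add2,r3:9,r4:Add3,r5:9
cycle 13: - // r0:Mul2,r1:144,r2:Add2,r3:9,r4:Add3,r5:9
cycle 14: CDB Add1=152 // r0:Mul2,r1:144,r2:Add2,r3:9,r4:Add3,r5:9
cycle 15: - // r0:Mul2,r1:144,r2:Add2,r3:9,r4:Add3,r5:9
cycle 16: CDB Mul2=1296 // r0:1296,r1:144,r2:Add2,r3:9,r4:Add3,r5:9
cycle 17: - // r0:1296,r1:144,r2:Add2,r3:9,r4:Add3,r5:9
cycle 18: CDB Add2=1305 // r0:1296,r1:144,r2:1305,r3:9,r4:Add3,r5:9
cycle 19: - // r0:1296,r1:144,r2:1305,r3:9,r4:Add3,r5:9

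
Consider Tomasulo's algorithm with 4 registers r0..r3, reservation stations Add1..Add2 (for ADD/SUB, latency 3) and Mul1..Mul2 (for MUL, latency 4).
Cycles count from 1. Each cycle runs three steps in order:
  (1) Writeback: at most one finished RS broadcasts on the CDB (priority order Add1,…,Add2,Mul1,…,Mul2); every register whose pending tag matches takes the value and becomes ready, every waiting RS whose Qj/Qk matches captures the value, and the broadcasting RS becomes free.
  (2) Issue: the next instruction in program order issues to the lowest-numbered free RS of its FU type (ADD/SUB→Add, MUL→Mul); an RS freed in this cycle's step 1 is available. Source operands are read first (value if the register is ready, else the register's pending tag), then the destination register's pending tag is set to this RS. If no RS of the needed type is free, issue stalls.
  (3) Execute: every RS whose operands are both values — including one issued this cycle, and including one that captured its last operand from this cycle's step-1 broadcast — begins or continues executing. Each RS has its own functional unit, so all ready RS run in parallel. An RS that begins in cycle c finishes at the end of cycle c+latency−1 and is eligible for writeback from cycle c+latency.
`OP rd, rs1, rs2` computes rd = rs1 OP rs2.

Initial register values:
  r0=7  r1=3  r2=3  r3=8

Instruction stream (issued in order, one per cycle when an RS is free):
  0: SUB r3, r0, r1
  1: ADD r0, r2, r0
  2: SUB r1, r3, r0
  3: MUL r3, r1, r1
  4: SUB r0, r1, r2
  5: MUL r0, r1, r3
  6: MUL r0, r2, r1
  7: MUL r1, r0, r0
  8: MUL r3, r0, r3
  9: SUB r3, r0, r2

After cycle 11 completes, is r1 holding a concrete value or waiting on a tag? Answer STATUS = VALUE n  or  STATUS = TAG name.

  c1: issue SUB r3<-Add1  regs: r0:7,r1:3,r2:3,r3:Add1
  c2: issue ADD r0<-Add2  regs: r0:Add2,r1:3,r2:3,r3:Add1
  c3: stall  regs: r0:Add2,r1:3,r2:3,r3:Add1
  c4: CDB Add1=4; issue SUB r1<-Add1  regs: r0:Add2,r1:Add1,r2:3,r3:4
  c5: CDB Add2=10; issue MUL r3<-Mul1  regs: r0:10,r1:Add1,r2:3,r3:Mul1
  c6: issue SUB r0<-Add2  regs: r0:Add2,r1:Add1,r2:3,r3:Mul1
  c7: issue MUL r0<-Mul2  regs: r0:Mul2,r1:Add1,r2:3,r3:Mul1
  c8: CDB Add1=-6; stall  regs: r0:Mul2,r1:-6,r2:3,r3:Mul1
  c9: stall  regs: r0:Mul2,r1:-6,r2:3,r3:Mul1
  c10: stall  regs: r0:Mul2,r1:-6,r2:3,r3:Mul1
  c11: CDB Add2=-9; stall  regs: r0:Mul2,r1:-6,r2:3,r3:Mul1

STATUS = VALUE -6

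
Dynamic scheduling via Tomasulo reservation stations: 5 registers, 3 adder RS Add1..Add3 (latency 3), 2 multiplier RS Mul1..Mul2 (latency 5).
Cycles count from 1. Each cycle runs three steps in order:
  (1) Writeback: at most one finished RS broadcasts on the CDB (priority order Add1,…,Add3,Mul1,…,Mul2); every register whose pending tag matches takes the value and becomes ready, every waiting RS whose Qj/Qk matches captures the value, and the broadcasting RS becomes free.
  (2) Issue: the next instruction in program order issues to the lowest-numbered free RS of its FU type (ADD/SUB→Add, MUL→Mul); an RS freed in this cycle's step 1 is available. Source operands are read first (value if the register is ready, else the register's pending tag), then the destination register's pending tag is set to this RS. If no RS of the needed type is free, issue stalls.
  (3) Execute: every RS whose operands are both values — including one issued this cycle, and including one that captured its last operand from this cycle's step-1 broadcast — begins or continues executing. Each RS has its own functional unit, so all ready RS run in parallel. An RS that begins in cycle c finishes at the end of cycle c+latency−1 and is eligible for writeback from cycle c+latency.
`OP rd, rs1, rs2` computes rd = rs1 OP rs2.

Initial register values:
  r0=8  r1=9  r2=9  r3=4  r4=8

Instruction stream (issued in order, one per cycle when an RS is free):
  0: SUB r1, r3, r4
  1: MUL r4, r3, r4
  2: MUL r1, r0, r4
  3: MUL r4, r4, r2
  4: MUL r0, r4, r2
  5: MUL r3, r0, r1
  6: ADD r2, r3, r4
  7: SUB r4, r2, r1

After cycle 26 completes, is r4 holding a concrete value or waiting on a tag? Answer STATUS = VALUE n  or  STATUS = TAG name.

c1: issue SUB r1<-Add1 | r0:8,r1:Add1,r2:9,r3:4,r4:8
c2: issue MUL r4<-Mul1 | r0:8,r1:Add1,r2:9,r3:4,r4:Mul1
c3: issue MUL r1<-Mul2 | r0:8,r1:Mul2,r2:9,r3:4,r4:Mul1
c4: CDB Add1=-4; stall | r0:8,r1:Mul2,r2:9,r3:4,r4:Mul1
c5: stall | r0:8,r1:Mul2,r2:9,r3:4,r4:Mul1
c6: stall | r0:8,r1:Mul2,r2:9,r3:4,r4:Mul1
c7: CDB Mul1=32; issue MUL r4<-Mul1 | r0:8,r1:Mul2,r2:9,r3:4,r4:Mul1
c8: stall | r0:8,r1:Mul2,r2:9,r3:4,r4:Mul1
c9: stall | r0:8,r1:Mul2,r2:9,r3:4,r4:Mul1
c10: stall | r0:8,r1:Mul2,r2:9,r3:4,r4:Mul1
c11: stall | r0:8,r1:Mul2,r2:9,r3:4,r4:Mul1
c12: CDB Mul1=288; issue MUL r0<-Mul1 | r0:Mul1,r1:Mul2,r2:9,r3:4,r4:288
c13: CDB Mul2=256; issue MUL r3<-Mul2 | r0:Mul1,r1:256,r2:9,r3:Mul2,r4:288
c14: issue ADD r2<-Add1 | r0:Mul1,r1:256,r2:Add1,r3:Mul2,r4:288
c15: issue SUB r4<-Add2 | r0:Mul1,r1:256,r2:Add1,r3:Mul2,r4:Add2
c16: - | r0:Mul1,r1:256,r2:Add1,r3:Mul2,r4:Add2
c17: CDB Mul1=2592 | r0:2592,r1:256,r2:Add1,r3:Mul2,r4:Add2
c18: - | r0:2592,r1:256,r2:Add1,r3:Mul2,r4:Add2
c19: - | r0:2592,r1:256,r2:Add1,r3:Mul2,r4:Add2
c20: - | r0:2592,r1:256,r2:Add1,r3:Mul2,r4:Add2
c21: - | r0:2592,r1:256,r2:Add1,r3:Mul2,r4:Add2
c22: CDB Mul2=663552 | r0:2592,r1:256,r2:Add1,r3:663552,r4:Add2
c23: - | r0:2592,r1:256,r2:Add1,r3:663552,r4:Add2
c24: - | r0:2592,r1:256,r2:Add1,r3:663552,r4:Add2
c25: CDB Add1=663840 | r0:2592,r1:256,r2:663840,r3:663552,r4:Add2
c26: - | r0:2592,r1:256,r2:663840,r3:663552,r4:Add2

STATUS = TAG Add2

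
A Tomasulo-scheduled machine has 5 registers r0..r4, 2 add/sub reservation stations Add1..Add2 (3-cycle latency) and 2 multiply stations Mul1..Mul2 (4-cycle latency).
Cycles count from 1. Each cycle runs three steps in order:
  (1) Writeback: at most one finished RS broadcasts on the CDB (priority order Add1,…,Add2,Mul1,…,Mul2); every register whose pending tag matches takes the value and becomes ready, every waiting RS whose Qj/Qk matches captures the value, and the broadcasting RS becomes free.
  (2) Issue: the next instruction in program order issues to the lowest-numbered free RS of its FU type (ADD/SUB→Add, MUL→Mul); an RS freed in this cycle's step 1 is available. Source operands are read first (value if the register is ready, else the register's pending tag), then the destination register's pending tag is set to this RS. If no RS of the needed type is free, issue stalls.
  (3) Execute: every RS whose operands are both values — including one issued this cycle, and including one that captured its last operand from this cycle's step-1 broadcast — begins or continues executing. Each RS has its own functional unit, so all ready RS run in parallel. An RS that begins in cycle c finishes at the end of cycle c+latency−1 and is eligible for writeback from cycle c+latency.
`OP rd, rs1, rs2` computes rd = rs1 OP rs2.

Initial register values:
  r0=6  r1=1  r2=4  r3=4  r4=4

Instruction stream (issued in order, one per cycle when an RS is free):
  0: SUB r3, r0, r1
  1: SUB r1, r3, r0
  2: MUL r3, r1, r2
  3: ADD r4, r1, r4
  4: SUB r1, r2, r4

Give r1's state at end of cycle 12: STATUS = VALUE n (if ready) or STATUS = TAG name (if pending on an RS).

  c1: issue SUB r3<-Add1  regs: r0:6,r1:1,r2:4,r3:Add1,r4:4
  c2: issue SUB r1<-Add2  regs: r0:6,r1:Add2,r2:4,r3:Add1,r4:4
  c3: issue MUL r3<-Mul1  regs: r0:6,r1:Add2,r2:4,r3:Mul1,r4:4
  c4: CDB Add1=5; issue ADD r4<-Add1  regs: r0:6,r1:Add2,r2:4,r3:Mul1,r4:Add1
  c5: stall  regs: r0:6,r1:Add2,r2:4,r3:Mul1,r4:Add1
  c6: stall  regs: r0:6,r1:Add2,r2:4,r3:Mul1,r4:Add1
  c7: CDB Add2=-1; issue SUB r1<-Add2  regs: r0:6,r1:Add2,r2:4,r3:Mul1,r4:Add1
  c8: -  regs: r0:6,r1:Add2,r2:4,r3:Mul1,r4:Add1
  c9: -  regs: r0:6,r1:Add2,r2:4,r3:Mul1,r4:Add1
  c10: CDB Add1=3  regs: r0:6,r1:Add2,r2:4,r3:Mul1,r4:3
  c11: CDB Mul1=-4  regs: r0:6,r1:Add2,r2:4,r3:-4,r4:3
  c12: -  regs: r0:6,r1:Add2,r2:4,r3:-4,r4:3

STATUS = TAG Add2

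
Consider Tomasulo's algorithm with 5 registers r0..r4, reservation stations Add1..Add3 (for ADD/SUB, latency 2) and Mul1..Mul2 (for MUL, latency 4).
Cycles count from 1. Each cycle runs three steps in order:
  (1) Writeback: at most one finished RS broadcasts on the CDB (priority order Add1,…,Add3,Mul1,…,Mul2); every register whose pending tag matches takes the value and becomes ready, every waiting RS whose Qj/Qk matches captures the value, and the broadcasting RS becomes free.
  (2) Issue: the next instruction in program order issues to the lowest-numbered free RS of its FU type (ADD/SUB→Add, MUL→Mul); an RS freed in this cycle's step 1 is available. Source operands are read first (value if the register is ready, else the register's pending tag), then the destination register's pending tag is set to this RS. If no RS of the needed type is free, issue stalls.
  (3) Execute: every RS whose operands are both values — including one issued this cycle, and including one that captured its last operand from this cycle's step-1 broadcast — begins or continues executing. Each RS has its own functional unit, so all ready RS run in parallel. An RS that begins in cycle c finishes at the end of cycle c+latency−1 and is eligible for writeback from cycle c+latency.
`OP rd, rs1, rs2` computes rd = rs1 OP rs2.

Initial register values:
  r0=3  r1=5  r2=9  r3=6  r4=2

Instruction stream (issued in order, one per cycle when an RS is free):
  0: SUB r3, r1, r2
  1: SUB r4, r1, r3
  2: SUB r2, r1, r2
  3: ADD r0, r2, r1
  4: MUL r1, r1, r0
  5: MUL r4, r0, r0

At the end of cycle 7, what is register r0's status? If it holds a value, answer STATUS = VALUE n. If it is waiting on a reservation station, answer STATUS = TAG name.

STATUS = VALUE 1

c1: issue SUB r3<-Add1 | r0:3,r1:5,r2:9,r3:Add1,r4:2
c2: issue SUB r4<-Add2 | r0:3,r1:5,r2:9,r3:Add1,r4:Add2
c3: CDB Add1=-4; issue SUB r2<-Add1 | r0:3,r1:5,r2:Add1,r3:-4,r4:Add2
c4: issue ADD r0<-Add3 | r0:Add3,r1:5,r2:Add1,r3:-4,r4:Add2
c5: CDB Add1=-4; issue MUL r1<-Mul1 | r0:Add3,r1:Mul1,r2:-4,r3:-4,r4:Add2
c6: CDB Add2=9; issue MUL r4<-Mul2 | r0:Add3,r1:Mul1,r2:-4,r3:-4,r4:Mul2
c7: CDB Add3=1 | r0:1,r1:Mul1,r2:-4,r3:-4,r4:Mul2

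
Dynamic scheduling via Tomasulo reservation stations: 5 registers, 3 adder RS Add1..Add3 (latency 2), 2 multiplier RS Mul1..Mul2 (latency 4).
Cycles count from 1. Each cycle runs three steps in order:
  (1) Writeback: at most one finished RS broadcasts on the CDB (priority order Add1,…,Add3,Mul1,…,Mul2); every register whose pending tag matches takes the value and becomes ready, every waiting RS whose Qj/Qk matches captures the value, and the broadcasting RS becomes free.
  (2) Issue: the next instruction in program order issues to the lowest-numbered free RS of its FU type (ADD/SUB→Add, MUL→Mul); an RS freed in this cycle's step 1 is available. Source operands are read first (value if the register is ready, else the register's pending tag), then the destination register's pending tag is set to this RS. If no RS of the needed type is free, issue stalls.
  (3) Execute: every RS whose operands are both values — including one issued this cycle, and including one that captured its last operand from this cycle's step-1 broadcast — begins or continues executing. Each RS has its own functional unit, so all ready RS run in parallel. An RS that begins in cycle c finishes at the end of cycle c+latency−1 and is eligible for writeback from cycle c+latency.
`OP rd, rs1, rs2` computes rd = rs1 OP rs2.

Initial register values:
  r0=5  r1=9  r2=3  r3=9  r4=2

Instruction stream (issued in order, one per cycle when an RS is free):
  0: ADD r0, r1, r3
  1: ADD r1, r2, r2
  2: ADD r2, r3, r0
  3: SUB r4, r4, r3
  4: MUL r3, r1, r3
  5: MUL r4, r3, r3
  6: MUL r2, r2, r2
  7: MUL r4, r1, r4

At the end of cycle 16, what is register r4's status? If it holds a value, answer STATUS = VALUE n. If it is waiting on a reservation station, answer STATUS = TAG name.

STATUS = TAG Mul1

  c1: issue ADD r0<-Add1  regs: r0:Add1,r1:9,r2:3,r3:9,r4:2
  c2: issue ADD r1<-Add2  regs: r0:Add1,r1:Add2,r2:3,r3:9,r4:2
  c3: CDB Add1=18; issue ADD r2<-Add1  regs: r0:18,r1:Add2,r2:Add1,r3:9,r4:2
  c4: CDB Add2=6; issue SUB r4<-Add2  regs: r0:18,r1:6,r2:Add1,r3:9,r4:Add2
  c5: CDB Add1=27; issue MUL r3<-Mul1  regs: r0:18,r1:6,r2:27,r3:Mul1,r4:Add2
  c6: CDB Add2=-7; issue MUL r4<-Mul2  regs: r0:18,r1:6,r2:27,r3:Mul1,r4:Mul2
  c7: stall  regs: r0:18,r1:6,r2:27,r3:Mul1,r4:Mul2
  c8: stall  regs: r0:18,r1:6,r2:27,r3:Mul1,r4:Mul2
  c9: CDB Mul1=54; issue MUL r2<-Mul1  regs: r0:18,r1:6,r2:Mul1,r3:54,r4:Mul2
  c10: stall  regs: r0:18,r1:6,r2:Mul1,r3:54,r4:Mul2
  c11: stall  regs: r0:18,r1:6,r2:Mul1,r3:54,r4:Mul2
  c12: stall  regs: r0:18,r1:6,r2:Mul1,r3:54,r4:Mul2
  c13: CDB Mul1=729; issue MUL r4<-Mul1  regs: r0:18,r1:6,r2:729,r3:54,r4:Mul1
  c14: CDB Mul2=2916  regs: r0:18,r1:6,r2:729,r3:54,r4:Mul1
  c15: -  regs: r0:18,r1:6,r2:729,r3:54,r4:Mul1
  c16: -  regs: r0:18,r1:6,r2:729,r3:54,r4:Mul1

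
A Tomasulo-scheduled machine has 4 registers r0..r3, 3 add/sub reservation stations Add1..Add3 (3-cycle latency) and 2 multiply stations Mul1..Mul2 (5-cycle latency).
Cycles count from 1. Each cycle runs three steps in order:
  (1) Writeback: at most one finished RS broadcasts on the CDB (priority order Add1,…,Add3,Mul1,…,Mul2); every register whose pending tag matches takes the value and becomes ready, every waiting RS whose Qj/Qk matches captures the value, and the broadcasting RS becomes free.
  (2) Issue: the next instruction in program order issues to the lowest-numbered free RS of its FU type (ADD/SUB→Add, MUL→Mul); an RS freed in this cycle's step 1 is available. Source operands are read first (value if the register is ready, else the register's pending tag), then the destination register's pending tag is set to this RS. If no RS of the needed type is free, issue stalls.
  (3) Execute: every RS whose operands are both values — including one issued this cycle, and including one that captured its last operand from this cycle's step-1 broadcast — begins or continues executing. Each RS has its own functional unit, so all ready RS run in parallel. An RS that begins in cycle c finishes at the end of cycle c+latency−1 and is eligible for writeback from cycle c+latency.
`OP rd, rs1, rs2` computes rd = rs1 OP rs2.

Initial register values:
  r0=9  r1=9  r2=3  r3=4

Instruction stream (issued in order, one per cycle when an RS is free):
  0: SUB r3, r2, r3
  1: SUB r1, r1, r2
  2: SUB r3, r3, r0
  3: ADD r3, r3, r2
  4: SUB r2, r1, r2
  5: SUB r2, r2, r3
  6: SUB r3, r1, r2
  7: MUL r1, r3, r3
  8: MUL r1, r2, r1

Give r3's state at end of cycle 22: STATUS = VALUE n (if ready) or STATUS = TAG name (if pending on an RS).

cycle 1: issue SUB r3<-Add1 // r0:9,r1:9,r2:3,r3:Add1
cycle 2: issue SUB r1<-Add2 // r0:9,r1:Add2,r2:3,r3:Add1
cycle 3: issue SUB r3<-Add3 // r0:9,r1:Add2,r2:3,r3:Add3
cycle 4: CDB Add1=-1; issue ADD r3<-Add1 // r0:9,r1:Add2,r2:3,r3:Add1
cycle 5: CDB Add2=6; issue SUB r2<-Add2 // r0:9,r1:6,r2:Add2,r3:Add1
cycle 6: stall // r0:9,r1:6,r2:Add2,r3:Add1
cycle 7: CDB Add3=-10; issue SUB r2<-Add3 // r0:9,r1:6,r2:Add3,r3:Add1
cycle 8: CDB Add2=3; issue SUB r3<-Add2 // r0:9,r1:6,r2:Add3,r3:Add2
cycle 9: issue MUL r1<-Mul1 // r0:9,r1:Mul1,r2:Add3,r3:Add2
cycle 10: CDB Add1=-7; issue MUL r1<-Mul2 // r0:9,r1:Mul2,r2:Add3,r3:Add2
cycle 11: - // r0:9,r1:Mul2,r2:Add3,r3:Add2
cycle 12: - // r0:9,r1:Mul2,r2:Add3,r3:Add2
cycle 13: CDB Add3=10 // r0:9,r1:Mul2,r2:10,r3:Add2
cycle 14: - // r0:9,r1:Mul2,r2:10,r3:Add2
cycle 15: - // r0:9,r1:Mul2,r2:10,r3:Add2
cycle 16: CDB Add2=-4 // r0:9,r1:Mul2,r2:10,r3:-4
cycle 17: - // r0:9,r1:Mul2,r2:10,r3:-4
cycle 18: - // r0:9,r1:Mul2,r2:10,r3:-4
cycle 19: - // r0:9,r1:Mul2,r2:10,r3:-4
cycle 20: - // r0:9,r1:Mul2,r2:10,r3:-4
cycle 21: CDB Mul1=16 // r0:9,r1:Mul2,r2:10,r3:-4
cycle 22: - // r0:9,r1:Mul2,r2:10,r3:-4

STATUS = VALUE -4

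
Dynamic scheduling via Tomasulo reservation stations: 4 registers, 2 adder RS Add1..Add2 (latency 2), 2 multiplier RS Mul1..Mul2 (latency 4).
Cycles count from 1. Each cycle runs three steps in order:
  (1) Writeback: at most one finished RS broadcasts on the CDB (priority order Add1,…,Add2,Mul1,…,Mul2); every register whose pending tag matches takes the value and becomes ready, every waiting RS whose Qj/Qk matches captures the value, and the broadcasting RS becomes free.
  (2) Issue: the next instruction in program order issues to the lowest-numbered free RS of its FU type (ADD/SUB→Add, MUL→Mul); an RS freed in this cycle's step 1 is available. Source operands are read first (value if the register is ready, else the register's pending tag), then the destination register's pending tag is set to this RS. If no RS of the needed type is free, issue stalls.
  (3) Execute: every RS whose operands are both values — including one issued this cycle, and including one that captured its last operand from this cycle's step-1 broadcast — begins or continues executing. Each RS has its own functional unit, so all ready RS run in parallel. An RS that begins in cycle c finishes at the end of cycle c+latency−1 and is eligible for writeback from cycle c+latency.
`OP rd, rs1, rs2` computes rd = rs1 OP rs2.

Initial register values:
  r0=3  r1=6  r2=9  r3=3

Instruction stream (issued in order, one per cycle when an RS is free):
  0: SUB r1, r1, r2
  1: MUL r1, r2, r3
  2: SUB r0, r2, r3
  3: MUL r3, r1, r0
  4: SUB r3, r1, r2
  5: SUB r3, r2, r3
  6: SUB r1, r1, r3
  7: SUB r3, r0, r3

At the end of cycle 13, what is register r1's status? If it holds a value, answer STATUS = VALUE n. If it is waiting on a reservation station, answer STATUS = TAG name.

c1: issue SUB r1<-Add1 | r0:3,r1:Add1,r2:9,r3:3
c2: issue MUL r1<-Mul1 | r0:3,r1:Mul1,r2:9,r3:3
c3: CDB Add1=-3; issue SUB r0<-Add1 | r0:Add1,r1:Mul1,r2:9,r3:3
c4: issue MUL r3<-Mul2 | r0:Add1,r1:Mul1,r2:9,r3:Mul2
c5: CDB Add1=6; issue SUB r3<-Add1 | r0:6,r1:Mul1,r2:9,r3:Add1
c6: CDB Mul1=27; issue SUB r3<-Add2 | r0:6,r1:27,r2:9,r3:Add2
c7: stall | r0:6,r1:27,r2:9,r3:Add2
c8: CDB Add1=18; issue SUB r1<-Add1 | r0:6,r1:Add1,r2:9,r3:Add2
c9: stall | r0:6,r1:Add1,r2:9,r3:Add2
c10: CDB Add2=-9; issue SUB r3<-Add2 | r0:6,r1:Add1,r2:9,r3:Add2
c11: CDB Mul2=162 | r0:6,r1:Add1,r2:9,r3:Add2
c12: CDB Add1=36 | r0:6,r1:36,r2:9,r3:Add2
c13: CDB Add2=15 | r0:6,r1:36,r2:9,r3:15

STATUS = VALUE 36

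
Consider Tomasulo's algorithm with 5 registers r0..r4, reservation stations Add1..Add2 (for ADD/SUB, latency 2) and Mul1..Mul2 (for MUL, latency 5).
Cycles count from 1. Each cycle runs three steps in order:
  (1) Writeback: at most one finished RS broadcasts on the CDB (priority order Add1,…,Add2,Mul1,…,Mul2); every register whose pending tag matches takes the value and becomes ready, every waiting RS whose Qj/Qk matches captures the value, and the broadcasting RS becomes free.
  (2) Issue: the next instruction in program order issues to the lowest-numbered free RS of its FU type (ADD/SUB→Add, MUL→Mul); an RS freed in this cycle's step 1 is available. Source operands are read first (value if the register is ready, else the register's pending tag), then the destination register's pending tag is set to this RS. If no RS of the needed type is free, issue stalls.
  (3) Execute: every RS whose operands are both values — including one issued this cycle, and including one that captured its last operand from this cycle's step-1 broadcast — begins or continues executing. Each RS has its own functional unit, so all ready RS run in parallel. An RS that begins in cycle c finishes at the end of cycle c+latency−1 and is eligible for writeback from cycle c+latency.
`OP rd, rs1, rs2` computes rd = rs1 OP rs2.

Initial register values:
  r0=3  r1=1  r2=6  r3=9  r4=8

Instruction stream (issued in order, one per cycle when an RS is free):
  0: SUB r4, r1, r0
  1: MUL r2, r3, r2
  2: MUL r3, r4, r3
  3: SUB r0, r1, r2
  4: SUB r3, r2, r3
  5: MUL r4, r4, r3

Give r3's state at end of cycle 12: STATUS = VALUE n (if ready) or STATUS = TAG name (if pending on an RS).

cycle 1: issue SUB r4<-Add1 // r0:3,r1:1,r2:6,r3:9,r4:Add1
cycle 2: issue MUL r2<-Mul1 // r0:3,r1:1,r2:Mul1,r3:9,r4:Add1
cycle 3: CDB Add1=-2; issue MUL r3<-Mul2 // r0:3,r1:1,r2:Mul1,r3:Mul2,r4:-2
cycle 4: issue SUB r0<-Add1 // r0:Add1,r1:1,r2:Mul1,r3:Mul2,r4:-2
cycle 5: issue SUB r3<-Add2 // r0:Add1,r1:1,r2:Mul1,r3:Add2,r4:-2
cycle 6: stall // r0:Add1,r1:1,r2:Mul1,r3:Add2,r4:-2
cycle 7: CDB Mul1=54; issue MUL r4<-Mul1 // r0:Add1,r1:1,r2:54,r3:Add2,r4:Mul1
cycle 8: CDB Mul2=-18 // r0:Add1,r1:1,r2:54,r3:Add2,r4:Mul1
cycle 9: CDB Add1=-53 // r0:-53,r1:1,r2:54,r3:Add2,r4:Mul1
cycle 10: CDB Add2=72 // r0:-53,r1:1,r2:54,r3:72,r4:Mul1
cycle 11: - // r0:-53,r1:1,r2:54,r3:72,r4:Mul1
cycle 12: - // r0:-53,r1:1,r2:54,r3:72,r4:Mul1

STATUS = VALUE 72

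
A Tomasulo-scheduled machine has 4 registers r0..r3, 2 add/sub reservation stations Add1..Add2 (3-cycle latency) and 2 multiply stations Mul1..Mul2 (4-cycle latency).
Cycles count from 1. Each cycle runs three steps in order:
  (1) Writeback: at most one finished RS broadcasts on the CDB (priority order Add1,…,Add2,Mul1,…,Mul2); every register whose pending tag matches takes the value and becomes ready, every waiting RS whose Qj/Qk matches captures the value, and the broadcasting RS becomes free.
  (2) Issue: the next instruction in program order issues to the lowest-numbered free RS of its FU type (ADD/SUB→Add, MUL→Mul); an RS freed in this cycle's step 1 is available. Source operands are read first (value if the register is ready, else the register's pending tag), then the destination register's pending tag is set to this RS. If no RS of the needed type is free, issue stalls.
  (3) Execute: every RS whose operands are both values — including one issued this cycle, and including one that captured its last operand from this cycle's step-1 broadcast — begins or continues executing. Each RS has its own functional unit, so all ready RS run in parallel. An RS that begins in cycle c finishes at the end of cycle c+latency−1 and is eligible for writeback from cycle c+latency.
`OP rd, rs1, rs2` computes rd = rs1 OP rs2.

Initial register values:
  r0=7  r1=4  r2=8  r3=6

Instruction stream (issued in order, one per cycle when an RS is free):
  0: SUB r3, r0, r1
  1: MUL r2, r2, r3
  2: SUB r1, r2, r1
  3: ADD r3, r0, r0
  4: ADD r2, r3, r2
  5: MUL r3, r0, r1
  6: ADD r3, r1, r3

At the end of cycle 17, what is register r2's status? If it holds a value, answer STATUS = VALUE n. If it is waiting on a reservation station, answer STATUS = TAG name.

  c1: issue SUB r3<-Add1  regs: r0:7,r1:4,r2:8,r3:Add1
  c2: issue MUL r2<-Mul1  regs: r0:7,r1:4,r2:Mul1,r3:Add1
  c3: issue SUB r1<-Add2  regs: r0:7,r1:Add2,r2:Mul1,r3:Add1
  c4: CDB Add1=3; issue ADD r3<-Add1  regs: r0:7,r1:Add2,r2:Mul1,r3:Add1
  c5: stall  regs: r0:7,r1:Add2,r2:Mul1,r3:Add1
  c6: stall  regs: r0:7,r1:Add2,r2:Mul1,r3:Add1
  c7: CDB Add1=14; issue ADD r2<-Add1  regs: r0:7,r1:Add2,r2:Add1,r3:14
  c8: CDB Mul1=24; issue MUL r3<-Mul1  regs: r0:7,r1:Add2,r2:Add1,r3:Mul1
  c9: stall  regs: r0:7,r1:Add2,r2:Add1,r3:Mul1
  c10: stall  regs: r0:7,r1:Add2,r2:Add1,r3:Mul1
  c11: CDB Add1=38; issue ADD r3<-Add1  regs: r0:7,r1:Add2,r2:38,r3:Add1
  c12: CDB Add2=20  regs: r0:7,r1:20,r2:38,r3:Add1
  c13: -  regs: r0:7,r1:20,r2:38,r3:Add1
  c14: -  regs: r0:7,r1:20,r2:38,r3:Add1
  c15: -  regs: r0:7,r1:20,r2:38,r3:Add1
  c16: CDB Mul1=140  regs: r0:7,r1:20,r2:38,r3:Add1
  c17: -  regs: r0:7,r1:20,r2:38,r3:Add1

STATUS = VALUE 38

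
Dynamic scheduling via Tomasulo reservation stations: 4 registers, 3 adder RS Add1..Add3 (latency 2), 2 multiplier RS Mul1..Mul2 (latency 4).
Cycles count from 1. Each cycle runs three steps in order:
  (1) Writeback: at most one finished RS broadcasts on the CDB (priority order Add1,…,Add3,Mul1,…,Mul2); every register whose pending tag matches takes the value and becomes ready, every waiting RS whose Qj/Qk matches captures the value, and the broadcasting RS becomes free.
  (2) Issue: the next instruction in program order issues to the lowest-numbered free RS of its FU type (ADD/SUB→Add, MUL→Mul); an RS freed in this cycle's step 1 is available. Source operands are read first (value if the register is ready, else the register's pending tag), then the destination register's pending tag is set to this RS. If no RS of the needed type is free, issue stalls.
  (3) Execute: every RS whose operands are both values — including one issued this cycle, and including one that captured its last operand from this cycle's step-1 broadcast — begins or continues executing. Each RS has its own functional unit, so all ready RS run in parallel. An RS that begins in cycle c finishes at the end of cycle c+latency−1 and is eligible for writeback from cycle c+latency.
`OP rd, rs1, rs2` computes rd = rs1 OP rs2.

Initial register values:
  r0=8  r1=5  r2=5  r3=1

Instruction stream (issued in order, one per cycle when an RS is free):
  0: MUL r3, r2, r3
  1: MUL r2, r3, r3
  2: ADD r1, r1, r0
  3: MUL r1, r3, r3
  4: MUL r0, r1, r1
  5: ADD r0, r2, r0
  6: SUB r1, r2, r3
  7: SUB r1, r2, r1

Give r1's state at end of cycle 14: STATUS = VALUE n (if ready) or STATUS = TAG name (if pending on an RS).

  c1: issue MUL r3<-Mul1  regs: r0:8,r1:5,r2:5,r3:Mul1
  c2: issue MUL r2<-Mul2  regs: r0:8,r1:5,r2:Mul2,r3:Mul1
  c3: issue ADD r1<-Add1  regs: r0:8,r1:Add1,r2:Mul2,r3:Mul1
  c4: stall  regs: r0:8,r1:Add1,r2:Mul2,r3:Mul1
  c5: CDB Add1=13; stall  regs: r0:8,r1:13,r2:Mul2,r3:Mul1
  c6: CDB Mul1=5; issue MUL r1<-Mul1  regs: r0:8,r1:Mul1,r2:Mul2,r3:5
  c7: stall  regs: r0:8,r1:Mul1,r2:Mul2,r3:5
  c8: stall  regs: r0:8,r1:Mul1,r2:Mul2,r3:5
  c9: stall  regs: r0:8,r1:Mul1,r2:Mul2,r3:5
  c10: CDB Mul1=25; issue MUL r0<-Mul1  regs: r0:Mul1,r1:25,r2:Mul2,r3:5
  c11: CDB Mul2=25; issue ADD r0<-Add1  regs: r0:Add1,r1:25,r2:25,r3:5
  c12: issue SUB r1<-Add2  regs: r0:Add1,r1:Add2,r2:25,r3:5
  c13: issue SUB r1<-Add3  regs: r0:Add1,r1:Add3,r2:25,r3:5
  c14: CDB Add2=20  regs: r0:Add1,r1:Add3,r2:25,r3:5

STATUS = TAG Add3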